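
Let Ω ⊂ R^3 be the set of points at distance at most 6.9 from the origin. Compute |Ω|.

Volume = π^{3/2}·(6.9)^3/Γ(5/2) ≈ 1376.06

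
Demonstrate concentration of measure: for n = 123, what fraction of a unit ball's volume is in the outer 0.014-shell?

1 - (1-0.014)^123 ≈ 0.823453 ≈ 82.35%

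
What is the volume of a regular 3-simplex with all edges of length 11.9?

Volume = (√2/12) · 11.9³ = 198.598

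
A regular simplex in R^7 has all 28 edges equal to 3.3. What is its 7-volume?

V_7 = √(8) · 3.3^7 / (7! · 2^(7/2)) ≈ 0.211401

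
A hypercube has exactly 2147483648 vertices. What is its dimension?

The n-cube has 2^n vertices, and 2147483648 = 2^31, so n = 31.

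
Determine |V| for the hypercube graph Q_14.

Number of vertices = 2^14 = 16384.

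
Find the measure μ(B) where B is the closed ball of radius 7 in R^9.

V = 184473632·π^4/135 ≈ 1.33107e+08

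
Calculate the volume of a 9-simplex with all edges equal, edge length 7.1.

V_9 = √(10) · 7.1^9 / (9! · 2^(9/2)) ≈ 17.6574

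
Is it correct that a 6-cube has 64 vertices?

True. The 6-cube has 2^6 = 64 vertices.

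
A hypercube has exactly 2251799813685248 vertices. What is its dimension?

2^n = 2251799813685248 ⇒ n = log_2(2251799813685248) = 51.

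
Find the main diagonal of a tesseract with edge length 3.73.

||(3.73,3.73,...,3.73)|| = √(4)·3.73 = 7.46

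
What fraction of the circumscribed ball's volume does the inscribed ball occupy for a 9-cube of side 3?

V_in/V_out = n^(-n/2) = 9^(-9/2) ≈ 5.08053e-05.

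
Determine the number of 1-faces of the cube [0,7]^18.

An n-cube has C(n,k)·2^(n-k) k-faces. Here C(18,1)·2^17 = 18·131072 = 2359296.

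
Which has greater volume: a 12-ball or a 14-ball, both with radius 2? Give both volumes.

V_12(2) ≈ 5469.24. V_14(2) ≈ 9818.35. The 14-ball is larger.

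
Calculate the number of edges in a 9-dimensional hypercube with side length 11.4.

An n-cube has n·2^(n-1) edges. With n = 9: 9·256 = 2304.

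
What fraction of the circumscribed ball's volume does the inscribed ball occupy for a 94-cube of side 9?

V_in/V_out = n^(-n/2) = 94^(-94/2) ≈ 1.83228e-93.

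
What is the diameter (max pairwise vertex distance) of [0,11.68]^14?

||(11.68,11.68,...,11.68)|| = √(14)·11.68 ≈ 43.7026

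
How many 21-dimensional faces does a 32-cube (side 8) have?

f_21(32-cube) = (32 choose 21) · 2^11 = 264242135040.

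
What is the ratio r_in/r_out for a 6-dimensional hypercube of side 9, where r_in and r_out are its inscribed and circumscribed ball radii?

r_in / r_out = (9/2) / (9√6/2) = 1/√6 ≈ 0.408248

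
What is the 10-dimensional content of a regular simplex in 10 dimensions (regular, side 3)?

Volume = 3^10 · √(11/2^10) / 10! ≈ 0.00168654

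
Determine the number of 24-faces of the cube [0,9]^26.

Number of 24-faces = C(26,24) · 2^(26-24) = 325 · 4 = 1300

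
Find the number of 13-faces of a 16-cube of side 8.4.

Number of 13-faces = C(16,13) · 2^(16-13) = 560 · 8 = 4480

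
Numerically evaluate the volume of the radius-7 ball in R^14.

The n-ball volume is π^(n/2)·r^n/Γ(n/2+1). With n=14, r=7: V = 96889010407·π^7/720 ≈ 4.06435e+11.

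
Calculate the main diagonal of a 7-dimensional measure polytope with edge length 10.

The space diagonal of an n-cube of side s is s√n. Here 10·√7 ≈ 26.4575.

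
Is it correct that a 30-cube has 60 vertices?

False. The 30-cube has 2^30 = 1073741824 vertices.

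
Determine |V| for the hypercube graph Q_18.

An n-cube has 2^n vertices; for n = 18 that is 2^18 = 262144.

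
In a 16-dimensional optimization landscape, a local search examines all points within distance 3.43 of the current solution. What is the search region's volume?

Volume = π^{16/2}·(3.43)^16/Γ(9) ≈ 8.63743e+07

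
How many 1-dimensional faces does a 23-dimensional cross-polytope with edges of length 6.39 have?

f_1(23-orthoplex) = 2^2 · (23 choose 2) = 1012.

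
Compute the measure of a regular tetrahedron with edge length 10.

Volume = (√2/12) · 10³ = 117.851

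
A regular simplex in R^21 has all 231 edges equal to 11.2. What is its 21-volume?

V = (11.2^21 / 21!) · √((21+1) / 2^21) ≈ 0.684906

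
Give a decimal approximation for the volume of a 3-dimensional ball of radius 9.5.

V = 6859·π/6 ≈ 3591.36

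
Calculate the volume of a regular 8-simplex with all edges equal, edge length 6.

V = (6^8 / 8!) · √((8+1) / 2^8) ≈ 7.81071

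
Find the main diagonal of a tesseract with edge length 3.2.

d = √(3.2² + 3.2² + ... + 3.2²) [4 terms] = √(4·3.2²) = 3.2√4 = 6.4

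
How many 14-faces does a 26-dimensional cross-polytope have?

An n-cross-polytope has 2^(k+1)·C(n,k+1) k-faces. Here 2^15·C(26,15) = 32768·7726160 = 253170810880.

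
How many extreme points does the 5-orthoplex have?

Number of vertices = 2n = 10.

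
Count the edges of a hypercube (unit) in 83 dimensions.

The 83-cube has n·2^(n-1) = 83·2^82 = 83·4835703278458516698824704 = 401363372112056886002450432 edges.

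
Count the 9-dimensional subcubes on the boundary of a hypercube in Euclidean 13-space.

Number of 9-faces = C(13,9) · 2^(13-9) = 715 · 16 = 11440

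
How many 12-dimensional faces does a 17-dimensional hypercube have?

Number of 12-faces = C(17,12) · 2^(17-12) = 6188 · 32 = 198016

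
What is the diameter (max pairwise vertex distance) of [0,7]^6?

The space diagonal of an n-cube of side s is s√n. Here 7·√6 ≈ 17.1464.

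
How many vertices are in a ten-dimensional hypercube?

f_0(10-cube) = (10 choose 0) · 2^10 = 1024.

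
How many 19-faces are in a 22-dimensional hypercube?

f_19(22-cube) = (22 choose 19) · 2^3 = 12320.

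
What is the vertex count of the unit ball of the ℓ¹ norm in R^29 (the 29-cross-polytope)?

The 29-dimensional cross-polytope has 2n = 2·29 = 58 vertices.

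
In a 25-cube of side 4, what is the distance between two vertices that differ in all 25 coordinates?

Diagonal = √25 · 4 = 20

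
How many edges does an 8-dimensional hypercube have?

The 8-cube has n·2^(n-1) = 8·2^7 = 8·128 = 1024 edges.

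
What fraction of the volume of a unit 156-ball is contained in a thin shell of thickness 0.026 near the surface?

1 - (1-0.026)^156 ≈ 0.983587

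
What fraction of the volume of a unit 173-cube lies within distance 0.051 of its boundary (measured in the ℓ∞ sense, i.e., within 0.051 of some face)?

1 - (1 - 2·0.051)^173 = 1 - 0.898^173 ≈ 0.9999999917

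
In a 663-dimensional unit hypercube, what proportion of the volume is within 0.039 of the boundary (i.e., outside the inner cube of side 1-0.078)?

1 - (1 - 2·0.039)^663 = 1 - 0.922^663 ≈ 1 - 4.136e-24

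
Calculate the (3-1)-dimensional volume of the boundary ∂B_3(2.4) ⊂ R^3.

S = n·V_n(r)/r = 3·V_3(2.4)/2.4 (volume-to-surface relation), giving 4πr² = 4π·(2.4)² ≈ 72.3823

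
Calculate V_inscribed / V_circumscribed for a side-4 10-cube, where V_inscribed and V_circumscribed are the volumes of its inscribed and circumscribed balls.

V_in / V_out = (r_in/r_out)^10 = (1/√10)^10 = 10^(-10/2) ≈ 1e-05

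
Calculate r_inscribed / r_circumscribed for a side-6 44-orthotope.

r_in / r_out = (6/2) / (6√44/2) = 1/√44 ≈ 0.150756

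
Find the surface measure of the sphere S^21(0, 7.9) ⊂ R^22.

S = n·V_n(r)/r = 22·V_22(7.9)/7.9 (volume-to-surface relation), giving 1.14838e+18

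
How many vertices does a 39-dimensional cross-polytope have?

Number of vertices = 2n = 78.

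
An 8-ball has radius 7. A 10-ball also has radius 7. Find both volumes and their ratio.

V_8(7) ≈ 2.33977e+07. V_10(7) ≈ 7.20358e+08. Ratio V_8/V_10 ≈ 0.03248.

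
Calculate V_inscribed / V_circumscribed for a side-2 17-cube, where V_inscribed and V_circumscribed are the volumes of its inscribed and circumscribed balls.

V_in/V_out = n^(-n/2) = 17^(-17/2) ≈ 3.47684e-11.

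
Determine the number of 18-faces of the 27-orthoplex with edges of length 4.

Each 18-face is the convex hull of 19 vertices, one chosen as ±e_i from each of 19 distinct axes: 2^19·C(27,19) = 1163958681600.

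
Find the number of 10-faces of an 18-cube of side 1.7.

f_10(18-cube) = (18 choose 10) · 2^8 = 11202048.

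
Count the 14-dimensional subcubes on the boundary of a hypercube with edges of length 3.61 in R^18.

Choose 14 of 18 axes to span the face (C(18,14) = 3060 ways), then fix each of the remaining 4 coordinates at one of its two extreme values (2^4 = 16 ways): 3060·16 = 48960.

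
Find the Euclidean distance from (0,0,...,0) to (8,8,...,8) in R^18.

d = √(8² + 8² + ... + 8²) [18 terms] = √(18·8²) = 8√18 ≈ 33.9411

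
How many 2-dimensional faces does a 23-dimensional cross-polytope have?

An n-cross-polytope has 2^(k+1)·C(n,k+1) k-faces. Here 2^3·C(23,3) = 8·1771 = 14168.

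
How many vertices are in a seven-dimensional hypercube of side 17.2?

Number of 0-faces = C(7,0) · 2^(7-0) = 1 · 128 = 128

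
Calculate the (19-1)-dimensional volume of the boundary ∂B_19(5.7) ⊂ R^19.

The surface area of an n-ball is 2π^(n/2) r^(n-1) / Γ(n/2). For n=19, r=5.7: 3.57345e+13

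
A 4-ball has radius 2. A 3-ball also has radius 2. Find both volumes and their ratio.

V_4(2.0) ≈ 78.9568. V_3(2.0) ≈ 33.5103. Ratio V_4/V_3 ≈ 2.356.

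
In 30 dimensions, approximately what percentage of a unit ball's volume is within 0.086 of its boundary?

1 - (1-0.086)^30 ≈ 0.932643 ≈ 93.26%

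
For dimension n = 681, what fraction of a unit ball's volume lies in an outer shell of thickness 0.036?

1 - (1-0.036)^681 ≈ 1 - 1.434e-11 ≈ (100 - 1.43e-09)%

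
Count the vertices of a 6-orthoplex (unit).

The 6-dimensional cross-polytope has 2n = 2·6 = 12 vertices.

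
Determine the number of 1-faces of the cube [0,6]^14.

Number of 1-faces = C(14,1) · 2^(14-1) = 14 · 8192 = 114688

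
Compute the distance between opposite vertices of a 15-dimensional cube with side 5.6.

||(5.6,5.6,...,5.6)|| = √(15)·5.6 ≈ 21.6887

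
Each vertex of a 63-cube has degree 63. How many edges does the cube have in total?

The 63-cube has n·2^(n-1) = 63·2^62 = 63·4611686018427387904 = 290536219160925437952 edges.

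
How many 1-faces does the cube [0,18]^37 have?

The 37-cube has n·2^(n-1) = 37·2^36 = 37·68719476736 = 2542620639232 edges.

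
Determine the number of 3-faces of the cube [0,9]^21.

f_3(21-cube) = (21 choose 3) · 2^18 = 348651520.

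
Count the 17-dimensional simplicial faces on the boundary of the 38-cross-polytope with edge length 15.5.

An n-cross-polytope has 2^(k+1)·C(n,k+1) k-faces. Here 2^18·C(38,18) = 262144·33578000610 = 8802271391907840.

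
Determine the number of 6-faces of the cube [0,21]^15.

Choose 6 of 15 axes to span the face (C(15,6) = 5005 ways), then fix each of the remaining 9 coordinates at one of its two extreme values (2^9 = 512 ways): 5005·512 = 2562560.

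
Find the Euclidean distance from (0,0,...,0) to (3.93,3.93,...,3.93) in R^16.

Diagonal = √16 · 3.93 = 15.72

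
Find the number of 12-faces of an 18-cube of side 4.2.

An n-cube has C(n,k)·2^(n-k) k-faces. Here C(18,12)·2^6 = 18564·64 = 1188096.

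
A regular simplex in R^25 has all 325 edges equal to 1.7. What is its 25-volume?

V = (1.7^25 / 25!) · √((25+1) / 2^25) ≈ 3.27483e-23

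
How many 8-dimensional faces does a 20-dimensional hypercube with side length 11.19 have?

Choose 8 of 20 axes to span the face (C(20,8) = 125970 ways), then fix each of the remaining 12 coordinates at one of its two extreme values (2^12 = 4096 ways): 125970·4096 = 515973120.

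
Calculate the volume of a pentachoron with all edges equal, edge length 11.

V = (11^4 / 4!) · √((4+1) / 2^4) ≈ 341.024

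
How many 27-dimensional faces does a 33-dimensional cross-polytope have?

f_27(33-orthoplex) = 2^28 · (33 choose 28) = 63709397385216.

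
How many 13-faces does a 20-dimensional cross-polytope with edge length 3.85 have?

f_13(20-orthoplex) = 2^14 · (20 choose 14) = 635043840.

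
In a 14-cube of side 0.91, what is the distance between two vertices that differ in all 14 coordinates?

d = √(0.91² + 0.91² + ... + 0.91²) [14 terms] = √(14·0.91²) = 0.91√14 ≈ 3.40491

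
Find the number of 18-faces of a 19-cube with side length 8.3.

Number of 18-faces = C(19,18) · 2^(19-18) = 19 · 2 = 38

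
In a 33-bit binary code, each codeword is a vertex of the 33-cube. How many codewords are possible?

Each vertex is a binary string of length 33, so there are 2^33 = 8589934592.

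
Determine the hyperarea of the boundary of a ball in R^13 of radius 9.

S_13(9) = 2·π^(13/2)·(9)^12 / Γ(13/2) = 1338925209984·π^6/385 ≈ 3.34345e+12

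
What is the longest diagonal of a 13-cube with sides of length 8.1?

The space diagonal of an n-cube of side s is s√n. Here 8.1·√13 ≈ 29.205.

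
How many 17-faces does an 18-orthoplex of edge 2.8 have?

f_17(18-orthoplex) = 2^18 · (18 choose 18) = 262144.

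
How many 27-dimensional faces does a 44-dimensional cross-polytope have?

f_27(44-orthoplex) = 2^28 · (44 choose 28) = 111861028947476086784.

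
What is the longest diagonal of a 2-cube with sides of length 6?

||(6,6,...,6)|| = √(2)·6 ≈ 8.48528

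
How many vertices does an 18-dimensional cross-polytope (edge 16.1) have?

Number of vertices = 2n = 36.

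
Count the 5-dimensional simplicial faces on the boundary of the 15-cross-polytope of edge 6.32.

An n-cross-polytope has 2^(k+1)·C(n,k+1) k-faces. Here 2^6·C(15,6) = 64·5005 = 320320.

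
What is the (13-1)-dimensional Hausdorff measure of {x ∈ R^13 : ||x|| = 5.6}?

S = n·V_n(r)/r = 13·V_13(5.6)/5.6 (volume-to-surface relation), giving 1.12601e+10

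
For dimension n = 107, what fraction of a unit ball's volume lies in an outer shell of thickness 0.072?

1 - (1-0.072)^107 ≈ 0.999663 ≈ 99.9663%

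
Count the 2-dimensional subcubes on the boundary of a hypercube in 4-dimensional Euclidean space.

Number of 2-faces = C(4,2) · 2^(4-2) = 6 · 4 = 24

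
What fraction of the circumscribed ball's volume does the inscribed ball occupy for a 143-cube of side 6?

The radii are 6/2 and 6√143/2, so the volume ratio is (1/√143)^143 = 143^{-143/2} ≈ 7.8248e-155.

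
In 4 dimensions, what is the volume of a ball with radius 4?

Volume = π^{4/2}·(4)^4/Γ(3) = 128·π^2 ≈ 1263.31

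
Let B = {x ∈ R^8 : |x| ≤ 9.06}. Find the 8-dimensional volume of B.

Volume = π^{8/2}·(9.06)^8/Γ(5) ≈ 1.84253e+08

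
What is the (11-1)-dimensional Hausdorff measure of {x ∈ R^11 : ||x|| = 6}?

S_11(6) = 2·π^(11/2)·(6)^10 / Γ(11/2) = 143327232·π^5/35 ≈ 1.25317e+09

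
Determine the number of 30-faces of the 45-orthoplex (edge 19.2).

Number of 30-faces = 2^(30+1) · C(45,30+1) = 2147483648 · 166871334960 = 358353463146530734080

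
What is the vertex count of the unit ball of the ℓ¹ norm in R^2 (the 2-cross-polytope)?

An n-cross-polytope has 2n vertices; here n = 2, giving 4.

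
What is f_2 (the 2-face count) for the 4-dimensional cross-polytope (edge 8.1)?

Number of 2-faces = 2^(2+1) · C(4,2+1) = 8 · 4 = 32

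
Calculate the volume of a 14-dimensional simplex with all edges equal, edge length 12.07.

For a regular n-simplex with edge a, V = (a^n / n!)·√((n+1)/2^n). With a=12.07, n=14: V ≈ 483.425.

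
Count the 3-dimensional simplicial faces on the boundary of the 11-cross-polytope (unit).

Each 3-face is the convex hull of 4 vertices, one chosen as ±e_i from each of 4 distinct axes: 2^4·C(11,4) = 5280.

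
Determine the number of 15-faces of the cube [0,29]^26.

An n-cube has C(n,k)·2^(n-k) k-faces. Here C(26,15)·2^11 = 7726160·2048 = 15823175680.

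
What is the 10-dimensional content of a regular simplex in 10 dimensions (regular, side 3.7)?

Volume = 3.7^10 · √(11/2^10) / 10! ≈ 0.0137341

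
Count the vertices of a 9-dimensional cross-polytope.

The 9-dimensional cross-polytope has 2n = 2·9 = 18 vertices.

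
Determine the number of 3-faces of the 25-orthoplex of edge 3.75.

f_3(25-orthoplex) = 2^4 · (25 choose 4) = 202400.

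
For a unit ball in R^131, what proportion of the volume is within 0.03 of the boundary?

V(inner)/V(outer) = ((1-0.03)/1)^131 ≈ 0.0185, so the shell fraction is 0.981503.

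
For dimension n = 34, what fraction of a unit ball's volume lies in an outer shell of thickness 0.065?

1 - (1-0.065)^34 ≈ 0.898236 ≈ 89.82%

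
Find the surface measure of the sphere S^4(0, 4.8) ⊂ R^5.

S = n·V_n(r)/r = 5·V_5(4.8)/4.8 (volume-to-surface relation), giving 13971.2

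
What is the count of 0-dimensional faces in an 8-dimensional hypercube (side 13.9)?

f_0(8-cube) = (8 choose 0) · 2^8 = 256.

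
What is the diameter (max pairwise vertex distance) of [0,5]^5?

Diagonal = √5 · 5 ≈ 11.1803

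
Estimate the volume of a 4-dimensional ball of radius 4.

V = 128·π^2 ≈ 1263.31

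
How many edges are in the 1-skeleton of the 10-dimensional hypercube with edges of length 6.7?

Each of the 2^10 = 1024 vertices has degree 10; total edges = 10·2^10/2 = 5120.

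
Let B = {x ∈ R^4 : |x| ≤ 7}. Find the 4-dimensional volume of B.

V = 2401·π^2/2 ≈ 11848.5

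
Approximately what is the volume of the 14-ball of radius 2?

V_14(2) = π^(14/2) · (2)^14 / Γ(14/2 + 1) = 1024·π^7/315 ≈ 9818.35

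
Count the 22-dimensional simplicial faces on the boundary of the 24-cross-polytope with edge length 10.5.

Each 22-face is the convex hull of 23 vertices, one chosen as ±e_i from each of 23 distinct axes: 2^23·C(24,23) = 201326592.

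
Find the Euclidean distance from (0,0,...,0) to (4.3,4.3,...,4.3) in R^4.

The space diagonal of an n-cube of side s is s√n. Here 4.3·√4 = 8.6.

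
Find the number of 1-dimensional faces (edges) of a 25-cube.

Number of 1-faces = C(25,1)·2^(25-1) = 25·16777216 = 419430400.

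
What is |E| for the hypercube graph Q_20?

Each of the 2^20 = 1048576 vertices has degree 20; total edges = 20·2^20/2 = 10485760.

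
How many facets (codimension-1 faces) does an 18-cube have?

Choose 17 of 18 axes to span the face (C(18,17) = 18 ways), then fix each of the remaining 1 coordinate at one of its two extreme values (2^1 = 2 ways): 18·2 = 36.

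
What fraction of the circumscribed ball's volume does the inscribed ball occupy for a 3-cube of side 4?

V_in / V_out = (r_in/r_out)^3 = (1/√3)^3 = 3^(-3/2) ≈ 0.19245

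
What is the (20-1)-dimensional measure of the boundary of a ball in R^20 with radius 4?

The surface area of an n-ball is 2π^(n/2) r^(n-1) / Γ(n/2). For n=20, r=4: 4294967296·π^10/2835 ≈ 1.41875e+11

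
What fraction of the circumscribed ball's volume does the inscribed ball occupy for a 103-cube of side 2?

V_in / V_out = (r_in/r_out)^103 = (1/√103)^103 = 103^(-103/2) ≈ 2.18214e-104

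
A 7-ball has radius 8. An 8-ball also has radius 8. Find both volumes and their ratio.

V_7(8) ≈ 9.90855e+06. V_8(8) ≈ 6.80939e+07. Ratio V_7/V_8 ≈ 0.1455.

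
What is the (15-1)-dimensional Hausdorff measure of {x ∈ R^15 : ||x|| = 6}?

|∂B_15(6)| = 743008370688·π^7/5005 ≈ 4.48372e+11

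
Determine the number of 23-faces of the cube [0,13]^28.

Choose 23 of 28 axes to span the face (C(28,23) = 98280 ways), then fix each of the remaining 5 coordinates at one of its two extreme values (2^5 = 32 ways): 98280·32 = 3144960.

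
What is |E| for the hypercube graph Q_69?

Number of 1-faces = C(69,1)·2^(69-1) = 69·295147905179352825856 = 20365205457375344984064.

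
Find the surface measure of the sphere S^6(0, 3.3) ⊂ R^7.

|∂B_7(3.3)| ≈ 42713.2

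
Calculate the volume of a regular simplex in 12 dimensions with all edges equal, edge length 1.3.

Volume = 1.3^12 · √(13/2^12) / 12! ≈ 2.74015e-09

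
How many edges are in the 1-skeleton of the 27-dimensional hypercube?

Each of the 2^27 = 134217728 vertices has degree 27; total edges = 27·2^27/2 = 1811939328.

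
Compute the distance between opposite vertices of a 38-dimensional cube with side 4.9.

Diagonal = √38 · 4.9 ≈ 30.2056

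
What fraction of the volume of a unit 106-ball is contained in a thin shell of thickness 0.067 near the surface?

1 - (1-0.067)^106 ≈ 0.999358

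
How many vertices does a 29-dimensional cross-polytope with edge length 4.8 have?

The vertices are ±e_1, ..., ±e_29, so there are 2·29 = 58.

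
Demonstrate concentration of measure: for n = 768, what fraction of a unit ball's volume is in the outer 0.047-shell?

1 - (1-0.047)^768 ≈ 1 - 8.777e-17 ≈ (100 - 1.11e-14)%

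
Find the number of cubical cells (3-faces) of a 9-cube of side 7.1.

Choose 3 of 9 axes to span the face (C(9,3) = 84 ways), then fix each of the remaining 6 coordinates at one of its two extreme values (2^6 = 64 ways): 84·64 = 5376.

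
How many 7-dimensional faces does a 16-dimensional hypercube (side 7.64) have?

An n-cube has C(n,k)·2^(n-k) k-faces. Here C(16,7)·2^9 = 11440·512 = 5857280.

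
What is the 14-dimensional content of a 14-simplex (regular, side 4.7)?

Volume = 4.7^14 · √(15/2^14) / 14! ≈ 0.000890835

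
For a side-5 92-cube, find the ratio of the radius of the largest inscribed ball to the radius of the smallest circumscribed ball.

Ratio = (s/2)/(s√92/2) = 92^(-1/2) ≈ 0.104257.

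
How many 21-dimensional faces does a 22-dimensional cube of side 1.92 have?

An n-cube has C(n,k)·2^(n-k) k-faces. Here C(22,21)·2^1 = 22·2 = 44.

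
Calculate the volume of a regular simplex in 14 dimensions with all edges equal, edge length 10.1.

V_14 = √(15) · 10.1^14 / (14! · 2^(14/2)) ≈ 39.8957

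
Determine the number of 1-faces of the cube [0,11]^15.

Choose 1 of 15 axes to span the face (C(15,1) = 15 ways), then fix each of the remaining 14 coordinates at one of its two extreme values (2^14 = 16384 ways): 15·16384 = 245760.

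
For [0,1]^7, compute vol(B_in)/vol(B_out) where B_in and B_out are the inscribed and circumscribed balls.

The radii are 1/2 and 1√7/2, so the volume ratio is (1/√7)^7 = 7^{-7/2} ≈ 0.00110194.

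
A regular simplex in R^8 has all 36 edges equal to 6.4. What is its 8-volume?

V_8 = √(9) · 6.4^8 / (8! · 2^(8/2)) ≈ 13.0894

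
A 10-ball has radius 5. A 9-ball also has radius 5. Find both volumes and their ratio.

V_10(5) ≈ 2.49039e+07. V_9(5) ≈ 6.4424e+06. Ratio V_10/V_9 ≈ 3.866.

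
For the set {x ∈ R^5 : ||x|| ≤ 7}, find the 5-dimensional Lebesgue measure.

The n-ball volume is π^(n/2)·r^n/Γ(n/2+1). With n=5, r=7: V = 134456·π^2/15 ≈ 88468.5.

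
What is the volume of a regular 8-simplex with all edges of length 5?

V = (5^8 / 8!) · √((8+1) / 2^8) ≈ 1.81652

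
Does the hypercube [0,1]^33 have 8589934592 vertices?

True. The 33-cube has 2^33 = 8589934592 vertices.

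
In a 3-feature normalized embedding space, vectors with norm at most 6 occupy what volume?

The n-ball volume is π^(n/2)·r^n/Γ(n/2+1). With n=3, r=6: V = 288·π ≈ 904.779.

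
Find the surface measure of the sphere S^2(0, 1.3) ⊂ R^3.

|∂B_3(1.3)| = 4πr² = 4π·(1.3)² ≈ 21.2372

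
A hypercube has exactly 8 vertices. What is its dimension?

n = log_2(8) = 3.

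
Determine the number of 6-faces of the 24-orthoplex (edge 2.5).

Number of 6-faces = 2^(6+1) · C(24,6+1) = 128 · 346104 = 44301312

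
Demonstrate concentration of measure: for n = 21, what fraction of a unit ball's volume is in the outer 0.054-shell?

1 - (1-0.054)^21 ≈ 0.688316 ≈ 68.83%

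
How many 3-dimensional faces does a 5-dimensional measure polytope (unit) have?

Choose 3 of 5 axes to span the face (C(5,3) = 10 ways), then fix each of the remaining 2 coordinates at one of its two extreme values (2^2 = 4 ways): 10·4 = 40.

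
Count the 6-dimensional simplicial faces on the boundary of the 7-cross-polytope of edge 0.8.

f_6(7-orthoplex) = 2^7 · (7 choose 7) = 128.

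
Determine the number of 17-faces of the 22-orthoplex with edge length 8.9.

Number of 17-faces = 2^(17+1) · C(22,17+1) = 262144 · 7315 = 1917583360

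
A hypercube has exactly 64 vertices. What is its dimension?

The n-cube has 2^n vertices, and 64 = 2^6, so n = 6.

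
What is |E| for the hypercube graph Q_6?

Each of the 2^6 = 64 vertices has degree 6; total edges = 6·2^6/2 = 192.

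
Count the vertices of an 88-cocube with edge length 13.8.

The vertices are ±e_1, ..., ±e_88, so there are 2·88 = 176.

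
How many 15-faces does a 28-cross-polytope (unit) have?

An n-cross-polytope has 2^(k+1)·C(n,k+1) k-faces. Here 2^16·C(28,16) = 65536·30421755 = 1993720135680.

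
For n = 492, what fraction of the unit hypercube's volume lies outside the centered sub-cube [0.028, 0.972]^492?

The inner cube has side 1-2·0.028 = 0.944 and volume (0.944)^492 ≈ 4.855e-13, so the shell holds 1 - 4.855e-13 of the volume.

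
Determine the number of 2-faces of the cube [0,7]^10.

Number of 2-faces = C(10,2) · 2^(10-2) = 45 · 256 = 11520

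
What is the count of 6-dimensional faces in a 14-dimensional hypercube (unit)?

Choose 6 of 14 axes to span the face (C(14,6) = 3003 ways), then fix each of the remaining 8 coordinates at one of its two extreme values (2^8 = 256 ways): 3003·256 = 768768.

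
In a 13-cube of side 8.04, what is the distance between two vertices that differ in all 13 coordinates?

||(8.04,8.04,...,8.04)|| = √(13)·8.04 ≈ 28.9886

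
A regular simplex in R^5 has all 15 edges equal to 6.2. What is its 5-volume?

V_5 = √(6) · 6.2^5 / (5! · 2^(5/2)) ≈ 33.0581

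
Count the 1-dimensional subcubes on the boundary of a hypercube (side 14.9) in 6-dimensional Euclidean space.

Number of 1-faces = C(6,1) · 2^(6-1) = 6 · 32 = 192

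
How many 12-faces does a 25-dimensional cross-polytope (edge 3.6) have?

An n-cross-polytope has 2^(k+1)·C(n,k+1) k-faces. Here 2^13·C(25,13) = 8192·5200300 = 42600857600.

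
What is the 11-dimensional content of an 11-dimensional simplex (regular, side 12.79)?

For a regular n-simplex with edge a, V = (a^n / n!)·√((n+1)/2^n). With a=12.79, n=11: V ≈ 2873.07.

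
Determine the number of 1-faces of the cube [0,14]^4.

Choose 1 of 4 axes to span the face (C(4,1) = 4 ways), then fix each of the remaining 3 coordinates at one of its two extreme values (2^3 = 8 ways): 4·8 = 32.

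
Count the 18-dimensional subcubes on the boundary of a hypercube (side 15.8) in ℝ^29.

f_18(29-cube) = (29 choose 18) · 2^11 = 70855249920.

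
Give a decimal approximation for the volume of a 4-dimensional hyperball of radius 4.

The n-ball volume is π^(n/2)·r^n/Γ(n/2+1). With n=4, r=4: V = 128·π^2 ≈ 1263.31.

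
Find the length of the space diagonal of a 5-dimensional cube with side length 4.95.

The space diagonal of an n-cube of side s is s√n. Here 4.95·√5 ≈ 11.0685.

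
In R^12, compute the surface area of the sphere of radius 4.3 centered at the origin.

S = n·V_n(r)/r = 12·V_12(4.3)/4.3 (volume-to-surface relation), giving 1.48902e+08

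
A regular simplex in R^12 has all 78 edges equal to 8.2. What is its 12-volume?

For a regular n-simplex with edge a, V = (a^n / n!)·√((n+1)/2^n). With a=8.2, n=12: V ≈ 10.8698.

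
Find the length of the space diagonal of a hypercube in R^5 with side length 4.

d = √(4² + 4² + ... + 4²) [5 terms] = √(5·4²) = 4√5 ≈ 8.94427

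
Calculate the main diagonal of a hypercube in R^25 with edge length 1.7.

d = √(1.7² + 1.7² + ... + 1.7²) [25 terms] = √(25·1.7²) = 1.7√25 = 8.5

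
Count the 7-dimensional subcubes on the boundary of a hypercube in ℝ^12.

f_7(12-cube) = (12 choose 7) · 2^5 = 25344.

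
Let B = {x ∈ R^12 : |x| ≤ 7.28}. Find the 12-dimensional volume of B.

Volume = π^{12/2}·(7.28)^12/Γ(7) ≈ 2.95899e+10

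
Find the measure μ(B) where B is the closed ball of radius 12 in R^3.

V_3(12) = π^(3/2) · (12)^3 / Γ(3/2 + 1) = 2304·π ≈ 7238.23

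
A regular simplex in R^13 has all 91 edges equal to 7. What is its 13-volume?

V = (7^13 / 13!) · √((13+1) / 2^13) ≈ 0.643225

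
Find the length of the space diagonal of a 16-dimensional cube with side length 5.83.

||(5.83,5.83,...,5.83)|| = √(16)·5.83 = 23.32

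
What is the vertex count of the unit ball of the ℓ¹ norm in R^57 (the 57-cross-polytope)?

The vertices are ±e_1, ..., ±e_57, so there are 2·57 = 114.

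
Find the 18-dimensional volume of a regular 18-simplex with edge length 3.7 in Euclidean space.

V = (3.7^18 / 18!) · √((18+1) / 2^18) ≈ 2.24593e-08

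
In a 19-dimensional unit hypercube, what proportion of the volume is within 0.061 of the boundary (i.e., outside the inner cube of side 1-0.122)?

Shell fraction = 1 - (1-0.122)^19 ≈ 0.91559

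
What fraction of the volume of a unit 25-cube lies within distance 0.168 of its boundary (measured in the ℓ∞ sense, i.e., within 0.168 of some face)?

Shell fraction = 1 - (1-0.336)^25 ≈ 0.999964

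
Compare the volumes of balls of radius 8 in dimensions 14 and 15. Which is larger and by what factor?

V_14(8) ≈ 2.63559e+12, V_15(8) ≈ 1.34208e+13. The 15-ball is larger by a factor of 5.092.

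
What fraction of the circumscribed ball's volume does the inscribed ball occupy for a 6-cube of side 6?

V_in / V_out = (r_in/r_out)^6 = (1/√6)^6 = 6^(-6/2) ≈ 0.00462963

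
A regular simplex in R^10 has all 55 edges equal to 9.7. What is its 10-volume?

V_10 = √(11) · 9.7^10 / (10! · 2^(10/2)) ≈ 210.621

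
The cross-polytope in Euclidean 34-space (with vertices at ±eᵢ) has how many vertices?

Number of vertices = 2n = 68.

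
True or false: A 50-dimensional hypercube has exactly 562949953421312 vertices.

False. The 50-cube has 2^50 = 1125899906842624 vertices.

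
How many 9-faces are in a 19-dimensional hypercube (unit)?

Choose 9 of 19 axes to span the face (C(19,9) = 92378 ways), then fix each of the remaining 10 coordinates at one of its two extreme values (2^10 = 1024 ways): 92378·1024 = 94595072.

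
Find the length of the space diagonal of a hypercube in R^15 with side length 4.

d = √(4² + 4² + ... + 4²) [15 terms] = √(15·4²) = 4√15 ≈ 15.4919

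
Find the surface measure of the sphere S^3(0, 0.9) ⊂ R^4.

S = n·V_n(r)/r = 4·V_4(0.9)/0.9 (volume-to-surface relation), giving 14.3899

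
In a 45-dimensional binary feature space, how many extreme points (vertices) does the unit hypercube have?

An n-cube has 2^n vertices; for n = 45 that is 2^45 = 35184372088832.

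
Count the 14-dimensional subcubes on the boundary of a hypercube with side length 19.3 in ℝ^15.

Number of 14-faces = C(15,14) · 2^(15-14) = 15 · 2 = 30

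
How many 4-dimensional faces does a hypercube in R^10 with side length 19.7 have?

Choose 4 of 10 axes to span the face (C(10,4) = 210 ways), then fix each of the remaining 6 coordinates at one of its two extreme values (2^6 = 64 ways): 210·64 = 13440.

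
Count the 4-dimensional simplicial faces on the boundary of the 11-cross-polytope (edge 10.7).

Each 4-face is the convex hull of 5 vertices, one chosen as ±e_i from each of 5 distinct axes: 2^5·C(11,5) = 14784.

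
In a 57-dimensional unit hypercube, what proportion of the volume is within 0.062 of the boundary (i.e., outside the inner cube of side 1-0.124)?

The inner cube has side 1-2·0.062 = 0.876 and volume (0.876)^57 ≈ 0.0005281, so the shell holds 0.999472 of the volume.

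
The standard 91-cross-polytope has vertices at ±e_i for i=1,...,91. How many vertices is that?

The vertices are ±e_1, ..., ±e_91, so there are 2·91 = 182.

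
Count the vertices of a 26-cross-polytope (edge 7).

Number of vertices = 2n = 52.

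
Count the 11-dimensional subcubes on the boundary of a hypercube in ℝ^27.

Number of 11-faces = C(27,11) · 2^(27-11) = 13037895 · 65536 = 854451486720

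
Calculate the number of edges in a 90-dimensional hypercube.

An n-cube has n·2^(n-1) edges. With n = 90: 90·618970019642690137449562112 = 55707301767842112370460590080.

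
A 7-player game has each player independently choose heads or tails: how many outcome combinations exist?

Each vertex is a binary string of length 7, so there are 2^7 = 128.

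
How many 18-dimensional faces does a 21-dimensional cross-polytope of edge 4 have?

f_18(21-orthoplex) = 2^19 · (21 choose 19) = 110100480.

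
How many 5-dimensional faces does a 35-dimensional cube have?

f_5(35-cube) = (35 choose 5) · 2^30 = 348570955808768.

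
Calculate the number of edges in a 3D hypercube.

The 3-cube has n·2^(n-1) = 3·2^2 = 3·4 = 12 edges.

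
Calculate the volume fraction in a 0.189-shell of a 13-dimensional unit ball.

Shell fraction = 1 - (1-0.189)^13 ≈ 0.934345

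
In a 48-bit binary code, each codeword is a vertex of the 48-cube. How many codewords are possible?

An n-cube has 2^n vertices; for n = 48 that is 2^48 = 281474976710656.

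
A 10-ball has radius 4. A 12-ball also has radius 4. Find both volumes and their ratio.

V_10(4) ≈ 2.67404e+06. V_12(4) ≈ 2.2402e+07. Ratio V_10/V_12 ≈ 0.1194.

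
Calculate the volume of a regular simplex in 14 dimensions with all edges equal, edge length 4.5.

V_14 = √(15) · 4.5^14 / (14! · 2^(14/2)) ≈ 0.000484621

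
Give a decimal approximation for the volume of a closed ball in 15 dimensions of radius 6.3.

The n-ball volume is π^(n/2)·r^n/Γ(n/2+1). With n=15, r=6.3: V ≈ 3.72853e+11.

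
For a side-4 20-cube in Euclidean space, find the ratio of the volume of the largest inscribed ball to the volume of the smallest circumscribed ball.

The radii are 4/2 and 4√20/2, so the volume ratio is (1/√20)^20 = 20^{-20/2} ≈ 9.76562e-14.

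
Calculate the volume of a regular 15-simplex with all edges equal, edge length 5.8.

For a regular n-simplex with edge a, V = (a^n / n!)·√((n+1)/2^n). With a=5.8, n=15: V ≈ 0.0047781.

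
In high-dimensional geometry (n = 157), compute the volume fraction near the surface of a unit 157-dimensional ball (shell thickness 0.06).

1 - (1-0.06)^157 ≈ 0.99994 ≈ 99.9940%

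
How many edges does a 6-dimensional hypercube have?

Number of 1-faces = C(6,1)·2^(6-1) = 6·32 = 192.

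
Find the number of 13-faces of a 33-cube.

Number of 13-faces = C(33,13) · 2^(33-13) = 573166440 · 1048576 = 601008572989440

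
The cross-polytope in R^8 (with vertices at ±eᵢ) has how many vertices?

The vertices are ±e_1, ..., ±e_8, so there are 2·8 = 16.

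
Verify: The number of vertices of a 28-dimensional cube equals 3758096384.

False. The 28-cube has 2^28 = 268435456 vertices.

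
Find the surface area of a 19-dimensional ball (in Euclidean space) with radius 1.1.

S_19(1.1) = 2·π^(19/2)·(1.1)^18 / Γ(19/2) ≈ 4.92503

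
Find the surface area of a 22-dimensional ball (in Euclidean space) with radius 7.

|∂B_22(7)| = 79792266297612001·π^11/259200 ≈ 9.05679e+16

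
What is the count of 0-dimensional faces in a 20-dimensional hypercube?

Number of 0-faces = C(20,0) · 2^(20-0) = 1 · 1048576 = 1048576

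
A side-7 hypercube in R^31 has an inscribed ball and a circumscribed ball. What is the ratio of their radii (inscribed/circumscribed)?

r_in / r_out = (7/2) / (7√31/2) = 1/√31 ≈ 0.179605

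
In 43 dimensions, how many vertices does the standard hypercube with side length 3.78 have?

An n-cube has 2^n vertices; for n = 43 that is 2^43 = 8796093022208.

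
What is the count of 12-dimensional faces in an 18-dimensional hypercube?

Choose 12 of 18 axes to span the face (C(18,12) = 18564 ways), then fix each of the remaining 6 coordinates at one of its two extreme values (2^6 = 64 ways): 18564·64 = 1188096.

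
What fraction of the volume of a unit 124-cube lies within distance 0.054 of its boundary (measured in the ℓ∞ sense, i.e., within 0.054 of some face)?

Shell fraction = 1 - (1-0.108)^124 ≈ 0.9999992998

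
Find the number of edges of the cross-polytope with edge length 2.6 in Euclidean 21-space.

An n-cross-polytope has 2^(k+1)·C(n,k+1) k-faces. Here 2^2·C(21,2) = 4·210 = 840.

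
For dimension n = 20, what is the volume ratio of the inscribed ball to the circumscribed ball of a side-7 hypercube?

Volume scales as r^n, and r_in/r_out = 1/√20, giving (1/√20)^20 ≈ 9.76562e-14.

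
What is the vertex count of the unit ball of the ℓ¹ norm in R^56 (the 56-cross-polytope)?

An n-cross-polytope has 2n vertices; here n = 56, giving 112.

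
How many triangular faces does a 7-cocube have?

Each 2-face is the convex hull of 3 vertices, one chosen as ±e_i from each of 3 distinct axes: 2^3·C(7,3) = 280.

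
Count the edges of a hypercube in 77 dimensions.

An n-cube has n·2^(n-1) edges. With n = 77: 77·75557863725914323419136 = 5817955506895402903273472.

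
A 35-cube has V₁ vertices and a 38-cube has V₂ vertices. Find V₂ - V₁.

V₁ = 2^35 = 34359738368. V₂ = 2^38 = 274877906944. V₂ - V₁ = 240518168576.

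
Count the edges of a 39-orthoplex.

An n-cross-polytope has 2^(k+1)·C(n,k+1) k-faces. Here 2^2·C(39,2) = 4·741 = 2964.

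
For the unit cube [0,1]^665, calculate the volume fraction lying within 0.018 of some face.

1 - (1 - 2·0.018)^665 = 1 - 0.964^665 ≈ 1 - 2.578e-11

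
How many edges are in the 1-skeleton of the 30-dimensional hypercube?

The 30-cube has n·2^(n-1) = 30·2^29 = 30·536870912 = 16106127360 edges.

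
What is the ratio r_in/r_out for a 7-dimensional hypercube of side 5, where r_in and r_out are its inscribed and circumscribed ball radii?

r_in / r_out = (5/2) / (5√7/2) = 1/√7 ≈ 0.377964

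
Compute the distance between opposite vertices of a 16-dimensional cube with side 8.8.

Diagonal = √16 · 8.8 = 35.2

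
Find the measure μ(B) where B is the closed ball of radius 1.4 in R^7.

The n-ball volume is π^(n/2)·r^n/Γ(n/2+1). With n=7, r=1.4: V ≈ 49.8054.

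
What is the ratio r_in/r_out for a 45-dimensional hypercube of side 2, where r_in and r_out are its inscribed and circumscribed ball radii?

r_in = 2/2 (half the side); r_out = 2√45/2 (half the diagonal). Ratio = 1/√45 ≈ 0.149071.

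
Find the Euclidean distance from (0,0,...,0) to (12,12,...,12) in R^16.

||(12,12,...,12)|| = √(16)·12 = 48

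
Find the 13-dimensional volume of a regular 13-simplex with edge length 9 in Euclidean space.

Volume = 9^13 · √(14/2^13) / 13! ≈ 16.8749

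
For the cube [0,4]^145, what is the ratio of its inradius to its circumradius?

For an n-cube of any side s, the inradius is s/2 and the circumradius is s√n/2, so the ratio is 1/√145 ≈ 0.0830455.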